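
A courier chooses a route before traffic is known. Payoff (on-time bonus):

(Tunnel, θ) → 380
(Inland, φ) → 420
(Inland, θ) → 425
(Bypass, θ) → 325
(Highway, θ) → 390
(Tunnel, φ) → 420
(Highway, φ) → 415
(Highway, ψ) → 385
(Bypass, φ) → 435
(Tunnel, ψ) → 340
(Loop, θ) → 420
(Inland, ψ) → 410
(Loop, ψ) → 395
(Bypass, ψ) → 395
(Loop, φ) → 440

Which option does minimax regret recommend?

Loop

Column bests: θ=425, φ=440, ψ=410.
Tunnel regrets: 45, 20, 70 → max 70
Inland regrets: 0, 20, 0 → max 20
Highway regrets: 35, 25, 25 → max 35
Loop regrets: 5, 0, 15 → max 15
Bypass regrets: 100, 5, 15 → max 100
Smallest max regret = 15 → Loop.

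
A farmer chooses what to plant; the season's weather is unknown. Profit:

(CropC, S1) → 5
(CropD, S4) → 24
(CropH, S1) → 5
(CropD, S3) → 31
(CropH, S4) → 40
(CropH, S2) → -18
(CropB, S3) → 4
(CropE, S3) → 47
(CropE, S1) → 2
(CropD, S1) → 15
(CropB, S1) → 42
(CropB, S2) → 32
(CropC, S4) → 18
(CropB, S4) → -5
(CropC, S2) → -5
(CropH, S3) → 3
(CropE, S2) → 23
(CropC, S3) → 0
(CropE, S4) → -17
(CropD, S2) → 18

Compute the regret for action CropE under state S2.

Best payoff under S2 is 32.
Regret = 32 − 23 = 9.

9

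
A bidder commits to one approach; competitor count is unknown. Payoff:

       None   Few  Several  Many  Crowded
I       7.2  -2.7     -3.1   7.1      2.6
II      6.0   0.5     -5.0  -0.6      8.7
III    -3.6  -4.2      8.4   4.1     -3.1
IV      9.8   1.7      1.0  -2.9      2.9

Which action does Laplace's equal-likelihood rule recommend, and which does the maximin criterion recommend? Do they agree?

Row averages: I=2.22, II=1.92, III=0.32, IV=2.5
Highest average = 2.5 → IV.
Row minima: I=-3.1, II=-5.0, III=-4.2, IV=-2.9
Best worst-case = -2.9 → IV.

laplace → IV; maximin → IV (agree)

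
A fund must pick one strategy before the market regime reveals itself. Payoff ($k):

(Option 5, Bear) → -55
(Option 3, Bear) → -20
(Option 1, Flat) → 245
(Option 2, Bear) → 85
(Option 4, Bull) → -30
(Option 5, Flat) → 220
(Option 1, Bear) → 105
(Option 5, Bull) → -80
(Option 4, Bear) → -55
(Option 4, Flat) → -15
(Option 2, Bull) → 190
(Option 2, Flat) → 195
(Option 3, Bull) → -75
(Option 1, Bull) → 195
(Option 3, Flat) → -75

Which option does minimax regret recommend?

Option 1

Column bests: Bear=105, Flat=245, Bull=195.
Option 1 regrets: 0, 0, 0 → max 0
Option 2 regrets: 20, 50, 5 → max 50
Option 3 regrets: 125, 320, 270 → max 320
Option 4 regrets: 160, 260, 225 → max 260
Option 5 regrets: 160, 25, 275 → max 275
Smallest max regret = 0 → Option 1.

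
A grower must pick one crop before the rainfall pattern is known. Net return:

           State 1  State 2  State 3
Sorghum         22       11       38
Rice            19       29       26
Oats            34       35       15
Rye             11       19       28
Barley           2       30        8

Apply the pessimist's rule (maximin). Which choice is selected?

Row minima: Sorghum=11, Rice=19, Oats=15, Rye=11, Barley=2
Best worst-case = 19 → Rice.

Rice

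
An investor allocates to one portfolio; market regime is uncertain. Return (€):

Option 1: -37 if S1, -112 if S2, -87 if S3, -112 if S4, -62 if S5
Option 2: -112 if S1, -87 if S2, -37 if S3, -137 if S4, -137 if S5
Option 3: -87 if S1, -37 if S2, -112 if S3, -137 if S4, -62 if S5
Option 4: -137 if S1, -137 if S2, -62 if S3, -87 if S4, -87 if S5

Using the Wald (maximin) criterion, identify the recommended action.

Option 1

Row minima: Option 1=-112, Option 2=-137, Option 3=-137, Option 4=-137
Best worst-case = -112 → Option 1.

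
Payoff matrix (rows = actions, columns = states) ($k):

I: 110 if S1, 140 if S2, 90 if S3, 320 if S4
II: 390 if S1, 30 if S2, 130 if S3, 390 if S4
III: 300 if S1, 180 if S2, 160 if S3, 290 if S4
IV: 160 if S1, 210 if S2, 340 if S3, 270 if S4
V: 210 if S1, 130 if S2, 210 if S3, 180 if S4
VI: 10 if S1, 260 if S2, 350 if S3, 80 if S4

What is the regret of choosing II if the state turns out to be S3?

220

Best payoff under S3 is 350.
Regret = 350 − 130 = 220.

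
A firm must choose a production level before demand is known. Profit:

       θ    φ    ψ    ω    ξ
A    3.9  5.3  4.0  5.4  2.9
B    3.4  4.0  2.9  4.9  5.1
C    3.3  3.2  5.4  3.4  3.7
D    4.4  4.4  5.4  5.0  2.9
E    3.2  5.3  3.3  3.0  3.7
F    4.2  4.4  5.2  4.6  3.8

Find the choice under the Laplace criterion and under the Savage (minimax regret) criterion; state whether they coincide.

Row averages: A=4.3, B=4.06, C=3.8, D=4.42, E=3.7, F=4.44
Highest average = 4.44 → F.
Column bests: θ=4.4, φ=5.3, ψ=5.4, ω=5.4, ξ=5.1.
A regrets: 0.5, 0.0, 1.4, 0.0, 2.2 → max 2.2
B regrets: 1.0, 1.3, 2.5, 0.5, 0.0 → max 2.5
C regrets: 1.1, 2.1, 0.0, 2.0, 1.4 → max 2.1
D regrets: 0.0, 0.9, 0.0, 0.4, 2.2 → max 2.2
E regrets: 1.2, 0.0, 2.1, 2.4, 1.4 → max 2.4
F regrets: 0.2, 0.9, 0.2, 0.8, 1.3 → max 1.3
Smallest max regret = 1.3 → F.

laplace → F; minimax regret → F (agree)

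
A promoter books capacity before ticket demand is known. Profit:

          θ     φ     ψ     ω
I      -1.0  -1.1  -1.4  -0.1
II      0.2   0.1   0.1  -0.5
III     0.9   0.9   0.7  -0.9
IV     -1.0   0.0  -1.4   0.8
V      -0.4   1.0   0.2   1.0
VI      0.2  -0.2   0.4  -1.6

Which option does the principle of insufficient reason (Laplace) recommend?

Row averages: I=-0.9, II=-0.025, III=0.4, IV=-0.4, V=0.45, VI=-0.3
Highest average = 0.45 → V.

V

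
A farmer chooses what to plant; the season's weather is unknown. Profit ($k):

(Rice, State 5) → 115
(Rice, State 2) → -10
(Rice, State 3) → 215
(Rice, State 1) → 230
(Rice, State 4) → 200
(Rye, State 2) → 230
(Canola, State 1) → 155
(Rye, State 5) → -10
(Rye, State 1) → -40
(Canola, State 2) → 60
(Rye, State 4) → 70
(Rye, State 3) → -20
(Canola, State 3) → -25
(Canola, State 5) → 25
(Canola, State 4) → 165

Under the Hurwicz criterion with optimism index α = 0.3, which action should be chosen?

Rye: 0.3·230 + 0.7·(-40) = 41
Canola: 0.3·165 + 0.7·(-25) = 32
Rice: 0.3·230 + 0.7·(-10) = 62
Highest Hurwicz score = 62 → Rice.

Rice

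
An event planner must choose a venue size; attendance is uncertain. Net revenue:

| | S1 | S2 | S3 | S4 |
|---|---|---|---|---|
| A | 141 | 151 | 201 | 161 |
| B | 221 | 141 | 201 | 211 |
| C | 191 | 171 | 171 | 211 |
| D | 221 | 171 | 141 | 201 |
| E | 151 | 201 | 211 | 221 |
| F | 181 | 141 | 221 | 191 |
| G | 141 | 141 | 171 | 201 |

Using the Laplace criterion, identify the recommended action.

Row averages: A=163.5, B=193.5, C=186, D=183.5, E=196, F=183.5, G=163.5
Highest average = 196 → E.

E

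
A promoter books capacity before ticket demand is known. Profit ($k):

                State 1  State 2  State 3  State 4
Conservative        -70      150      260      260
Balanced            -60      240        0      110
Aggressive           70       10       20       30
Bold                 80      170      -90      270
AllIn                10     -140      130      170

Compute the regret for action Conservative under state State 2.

90

Best payoff under State 2 is 240.
Regret = 240 − 150 = 90.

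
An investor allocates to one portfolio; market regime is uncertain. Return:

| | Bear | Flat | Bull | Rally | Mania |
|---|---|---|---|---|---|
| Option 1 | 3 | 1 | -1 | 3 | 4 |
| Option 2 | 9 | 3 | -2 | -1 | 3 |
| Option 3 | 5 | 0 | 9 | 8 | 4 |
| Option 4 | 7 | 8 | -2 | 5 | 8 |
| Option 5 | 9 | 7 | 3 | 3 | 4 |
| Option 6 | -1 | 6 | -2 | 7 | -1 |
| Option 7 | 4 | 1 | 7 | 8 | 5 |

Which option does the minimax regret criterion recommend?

Option 5

Column bests: Bear=9, Flat=8, Bull=9, Rally=8, Mania=8.
Option 1 regrets: 6, 7, 10, 5, 4 → max 10
Option 2 regrets: 0, 5, 11, 9, 5 → max 11
Option 3 regrets: 4, 8, 0, 0, 4 → max 8
Option 4 regrets: 2, 0, 11, 3, 0 → max 11
Option 5 regrets: 0, 1, 6, 5, 4 → max 6
Option 6 regrets: 10, 2, 11, 1, 9 → max 11
Option 7 regrets: 5, 7, 2, 0, 3 → max 7
Smallest max regret = 6 → Option 5.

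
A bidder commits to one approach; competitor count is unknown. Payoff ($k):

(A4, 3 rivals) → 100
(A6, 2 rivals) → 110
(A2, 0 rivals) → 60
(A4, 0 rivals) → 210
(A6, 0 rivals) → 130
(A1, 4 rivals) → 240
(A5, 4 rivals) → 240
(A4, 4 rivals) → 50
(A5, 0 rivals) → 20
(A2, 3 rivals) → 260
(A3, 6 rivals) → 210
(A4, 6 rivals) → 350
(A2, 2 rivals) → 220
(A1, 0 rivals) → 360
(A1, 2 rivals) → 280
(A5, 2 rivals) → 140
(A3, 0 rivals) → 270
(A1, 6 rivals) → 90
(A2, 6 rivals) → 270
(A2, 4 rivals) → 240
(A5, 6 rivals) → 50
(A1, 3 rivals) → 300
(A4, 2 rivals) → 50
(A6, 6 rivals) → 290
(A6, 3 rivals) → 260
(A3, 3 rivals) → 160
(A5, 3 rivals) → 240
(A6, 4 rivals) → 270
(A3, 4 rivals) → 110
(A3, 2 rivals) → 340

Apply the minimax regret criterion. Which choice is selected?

A3

Column bests: 0 rivals=360, 2 rivals=340, 3 rivals=300, 4 rivals=270, 6 rivals=350.
A1 regrets: 0, 60, 0, 30, 260 → max 260
A2 regrets: 300, 120, 40, 30, 80 → max 300
A3 regrets: 90, 0, 140, 160, 140 → max 160
A4 regrets: 150, 290, 200, 220, 0 → max 290
A5 regrets: 340, 200, 60, 30, 300 → max 340
A6 regrets: 230, 230, 40, 0, 60 → max 230
Smallest max regret = 160 → A3.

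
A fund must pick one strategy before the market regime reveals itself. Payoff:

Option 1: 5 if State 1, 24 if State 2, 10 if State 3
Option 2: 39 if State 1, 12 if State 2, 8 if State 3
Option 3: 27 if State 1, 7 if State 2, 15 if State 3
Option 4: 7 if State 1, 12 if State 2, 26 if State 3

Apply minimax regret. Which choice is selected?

Column bests: State 1=39, State 2=24, State 3=26.
Option 1 regrets: 34, 0, 16 → max 34
Option 2 regrets: 0, 12, 18 → max 18
Option 3 regrets: 12, 17, 11 → max 17
Option 4 regrets: 32, 12, 0 → max 32
Smallest max regret = 17 → Option 3.

Option 3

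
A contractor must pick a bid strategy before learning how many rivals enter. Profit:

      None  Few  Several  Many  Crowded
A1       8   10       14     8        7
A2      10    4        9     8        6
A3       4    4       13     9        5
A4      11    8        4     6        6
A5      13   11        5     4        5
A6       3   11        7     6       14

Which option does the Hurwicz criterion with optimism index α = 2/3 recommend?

A1

A1: 2/3·14 + 1/3·7 = 35/3
A2: 2/3·10 + 1/3·4 = 8
A3: 2/3·13 + 1/3·4 = 10
A4: 2/3·11 + 1/3·4 = 26/3
A5: 2/3·13 + 1/3·4 = 10
A6: 2/3·14 + 1/3·3 = 31/3
Highest Hurwicz score = 35/3 → A1.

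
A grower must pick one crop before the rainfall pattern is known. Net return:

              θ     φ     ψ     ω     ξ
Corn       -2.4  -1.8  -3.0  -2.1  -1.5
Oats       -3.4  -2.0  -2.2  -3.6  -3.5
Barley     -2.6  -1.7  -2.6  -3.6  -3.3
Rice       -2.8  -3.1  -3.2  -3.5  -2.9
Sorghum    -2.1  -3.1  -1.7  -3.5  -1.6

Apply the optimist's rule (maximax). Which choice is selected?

Corn

Row maxima: Corn=-1.5, Oats=-2.0, Barley=-1.7, Rice=-2.8, Sorghum=-1.6
Best best-case = -1.5 → Corn.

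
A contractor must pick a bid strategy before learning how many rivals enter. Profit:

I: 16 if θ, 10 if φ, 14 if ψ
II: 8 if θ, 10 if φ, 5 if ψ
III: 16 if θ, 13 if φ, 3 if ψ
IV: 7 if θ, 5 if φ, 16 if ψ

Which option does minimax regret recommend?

I

Column bests: θ=16, φ=13, ψ=16.
I regrets: 0, 3, 2 → max 3
II regrets: 8, 3, 11 → max 11
III regrets: 0, 0, 13 → max 13
IV regrets: 9, 8, 0 → max 9
Smallest max regret = 3 → I.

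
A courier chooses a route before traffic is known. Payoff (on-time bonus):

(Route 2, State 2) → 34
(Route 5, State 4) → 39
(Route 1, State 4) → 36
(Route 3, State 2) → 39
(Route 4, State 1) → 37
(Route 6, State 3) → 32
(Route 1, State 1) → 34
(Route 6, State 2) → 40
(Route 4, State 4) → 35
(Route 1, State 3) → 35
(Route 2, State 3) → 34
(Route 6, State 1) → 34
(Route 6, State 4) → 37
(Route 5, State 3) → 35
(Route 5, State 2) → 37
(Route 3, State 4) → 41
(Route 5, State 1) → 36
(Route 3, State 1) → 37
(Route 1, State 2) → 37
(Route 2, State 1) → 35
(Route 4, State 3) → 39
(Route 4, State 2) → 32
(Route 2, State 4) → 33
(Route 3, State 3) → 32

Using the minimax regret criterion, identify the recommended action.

Column bests: State 1=37, State 2=40, State 3=39, State 4=41.
Route 1 regrets: 3, 3, 4, 5 → max 5
Route 2 regrets: 2, 6, 5, 8 → max 8
Route 3 regrets: 0, 1, 7, 0 → max 7
Route 4 regrets: 0, 8, 0, 6 → max 8
Route 5 regrets: 1, 3, 4, 2 → max 4
Route 6 regrets: 3, 0, 7, 4 → max 7
Smallest max regret = 4 → Route 5.

Route 5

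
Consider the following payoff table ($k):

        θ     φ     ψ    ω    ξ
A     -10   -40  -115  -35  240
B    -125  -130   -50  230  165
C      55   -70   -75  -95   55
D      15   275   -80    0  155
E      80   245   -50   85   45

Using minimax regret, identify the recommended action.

Column bests: θ=80, φ=275, ψ=-50, ω=230, ξ=240.
A regrets: 90, 315, 65, 265, 0 → max 315
B regrets: 205, 405, 0, 0, 75 → max 405
C regrets: 25, 345, 25, 325, 185 → max 345
D regrets: 65, 0, 30, 230, 85 → max 230
E regrets: 0, 30, 0, 145, 195 → max 195
Smallest max regret = 195 → E.

E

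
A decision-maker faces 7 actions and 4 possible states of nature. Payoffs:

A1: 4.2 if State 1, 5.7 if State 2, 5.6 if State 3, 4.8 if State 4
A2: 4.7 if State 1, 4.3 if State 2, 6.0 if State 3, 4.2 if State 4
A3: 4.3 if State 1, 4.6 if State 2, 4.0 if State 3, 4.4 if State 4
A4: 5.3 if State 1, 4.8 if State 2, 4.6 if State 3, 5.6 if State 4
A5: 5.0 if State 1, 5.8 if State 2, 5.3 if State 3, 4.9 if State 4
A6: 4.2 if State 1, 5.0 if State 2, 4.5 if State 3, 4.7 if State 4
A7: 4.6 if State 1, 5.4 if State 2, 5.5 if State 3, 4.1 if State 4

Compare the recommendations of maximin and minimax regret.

maximin → A5; minimax regret → A5 (agree)

Row minima: A1=4.2, A2=4.2, A3=4.0, A4=4.6, A5=4.9, A6=4.2, A7=4.1
Best worst-case = 4.9 → A5.
Column bests: State 1=5.3, State 2=5.8, State 3=6.0, State 4=5.6.
A1 regrets: 1.1, 0.1, 0.4, 0.8 → max 1.1
A2 regrets: 0.6, 1.5, 0.0, 1.4 → max 1.5
A3 regrets: 1.0, 1.2, 2.0, 1.2 → max 2.0
A4 regrets: 0.0, 1.0, 1.4, 0.0 → max 1.4
A5 regrets: 0.3, 0.0, 0.7, 0.7 → max 0.7
A6 regrets: 1.1, 0.8, 1.5, 0.9 → max 1.5
A7 regrets: 0.7, 0.4, 0.5, 1.5 → max 1.5
Smallest max regret = 0.7 → A5.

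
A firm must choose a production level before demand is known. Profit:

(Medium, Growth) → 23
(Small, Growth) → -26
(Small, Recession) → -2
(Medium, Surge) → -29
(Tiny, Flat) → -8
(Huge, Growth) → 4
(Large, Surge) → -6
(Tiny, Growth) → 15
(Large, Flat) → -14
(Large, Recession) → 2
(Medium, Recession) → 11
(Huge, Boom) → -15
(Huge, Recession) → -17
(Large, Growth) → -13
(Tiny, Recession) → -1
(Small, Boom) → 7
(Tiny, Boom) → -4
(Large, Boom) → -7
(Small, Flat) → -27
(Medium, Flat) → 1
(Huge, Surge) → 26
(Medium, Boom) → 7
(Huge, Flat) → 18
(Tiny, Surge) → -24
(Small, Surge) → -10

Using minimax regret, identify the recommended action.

Huge

Column bests: Recession=11, Flat=18, Growth=23, Boom=7, Surge=26.
Tiny regrets: 12, 26, 8, 11, 50 → max 50
Small regrets: 13, 45, 49, 0, 36 → max 49
Medium regrets: 0, 17, 0, 0, 55 → max 55
Large regrets: 9, 32, 36, 14, 32 → max 36
Huge regrets: 28, 0, 19, 22, 0 → max 28
Smallest max regret = 28 → Huge.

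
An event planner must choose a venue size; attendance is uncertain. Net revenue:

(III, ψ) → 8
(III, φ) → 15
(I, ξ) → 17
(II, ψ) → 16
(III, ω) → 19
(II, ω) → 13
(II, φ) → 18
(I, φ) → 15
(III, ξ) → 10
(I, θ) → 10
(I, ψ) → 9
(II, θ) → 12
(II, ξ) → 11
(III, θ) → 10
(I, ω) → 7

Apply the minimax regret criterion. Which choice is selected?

Column bests: θ=12, φ=18, ψ=16, ω=19, ξ=17.
I regrets: 2, 3, 7, 12, 0 → max 12
II regrets: 0, 0, 0, 6, 6 → max 6
III regrets: 2, 3, 8, 0, 7 → max 8
Smallest max regret = 6 → II.

II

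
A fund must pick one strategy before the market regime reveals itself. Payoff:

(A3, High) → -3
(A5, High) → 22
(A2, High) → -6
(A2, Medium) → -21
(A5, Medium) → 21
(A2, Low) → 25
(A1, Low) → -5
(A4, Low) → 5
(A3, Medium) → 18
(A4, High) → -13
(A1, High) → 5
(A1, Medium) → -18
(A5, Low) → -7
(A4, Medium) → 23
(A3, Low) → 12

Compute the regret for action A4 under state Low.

20

Best payoff under Low is 25.
Regret = 25 − 5 = 20.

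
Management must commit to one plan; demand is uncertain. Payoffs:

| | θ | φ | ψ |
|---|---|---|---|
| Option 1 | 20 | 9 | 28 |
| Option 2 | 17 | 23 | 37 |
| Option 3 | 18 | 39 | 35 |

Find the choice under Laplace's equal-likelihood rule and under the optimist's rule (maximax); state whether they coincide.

laplace → Option 3; maximax → Option 3 (agree)

Row averages: Option 1=19, Option 2=77/3, Option 3=92/3
Highest average = 92/3 → Option 3.
Row maxima: Option 1=28, Option 2=37, Option 3=39
Best best-case = 39 → Option 3.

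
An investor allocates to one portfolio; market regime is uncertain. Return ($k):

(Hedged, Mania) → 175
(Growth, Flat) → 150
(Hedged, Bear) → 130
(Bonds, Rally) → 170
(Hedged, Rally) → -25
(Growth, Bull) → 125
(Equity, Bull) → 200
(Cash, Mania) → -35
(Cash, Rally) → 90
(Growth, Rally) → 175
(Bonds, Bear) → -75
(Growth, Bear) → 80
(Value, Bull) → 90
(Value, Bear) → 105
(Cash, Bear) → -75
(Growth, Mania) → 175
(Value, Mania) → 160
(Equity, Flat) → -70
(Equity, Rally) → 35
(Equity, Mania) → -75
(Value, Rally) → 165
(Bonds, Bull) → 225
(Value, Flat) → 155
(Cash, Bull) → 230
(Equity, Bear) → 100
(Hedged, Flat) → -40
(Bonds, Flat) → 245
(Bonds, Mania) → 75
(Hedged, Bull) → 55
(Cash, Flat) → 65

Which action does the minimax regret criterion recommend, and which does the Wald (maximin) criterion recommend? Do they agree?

minimax regret → Growth; maximin → Value (disagree)

Column bests: Bear=130, Flat=245, Bull=230, Rally=175, Mania=175.
Bonds regrets: 205, 0, 5, 5, 100 → max 205
Value regrets: 25, 90, 140, 10, 15 → max 140
Cash regrets: 205, 180, 0, 85, 210 → max 210
Equity regrets: 30, 315, 30, 140, 250 → max 315
Growth regrets: 50, 95, 105, 0, 0 → max 105
Hedged regrets: 0, 285, 175, 200, 0 → max 285
Smallest max regret = 105 → Growth.
Row minima: Bonds=-75, Value=90, Cash=-75, Equity=-75, Growth=80, Hedged=-40
Best worst-case = 90 → Value.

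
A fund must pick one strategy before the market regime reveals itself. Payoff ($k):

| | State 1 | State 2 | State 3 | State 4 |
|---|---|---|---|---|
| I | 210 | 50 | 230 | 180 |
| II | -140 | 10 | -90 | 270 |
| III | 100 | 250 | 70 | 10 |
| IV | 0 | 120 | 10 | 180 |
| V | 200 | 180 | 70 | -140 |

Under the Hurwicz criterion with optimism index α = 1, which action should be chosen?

I: 1·230 + 0·50 = 230
II: 1·270 + 0·(-140) = 270
III: 1·250 + 0·10 = 250
IV: 1·180 + 0·0 = 180
V: 1·200 + 0·(-140) = 200
Highest Hurwicz score = 270 → II.

II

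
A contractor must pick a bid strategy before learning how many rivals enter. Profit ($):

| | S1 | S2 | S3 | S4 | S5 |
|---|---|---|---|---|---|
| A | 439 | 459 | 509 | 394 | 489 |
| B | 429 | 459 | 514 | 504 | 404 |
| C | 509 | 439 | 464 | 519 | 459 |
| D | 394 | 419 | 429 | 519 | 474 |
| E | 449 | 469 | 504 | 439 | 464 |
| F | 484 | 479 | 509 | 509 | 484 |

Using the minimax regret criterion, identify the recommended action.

Column bests: S1=509, S2=479, S3=514, S4=519, S5=489.
A regrets: 70, 20, 5, 125, 0 → max 125
B regrets: 80, 20, 0, 15, 85 → max 85
C regrets: 0, 40, 50, 0, 30 → max 50
D regrets: 115, 60, 85, 0, 15 → max 115
E regrets: 60, 10, 10, 80, 25 → max 80
F regrets: 25, 0, 5, 10, 5 → max 25
Smallest max regret = 25 → F.

F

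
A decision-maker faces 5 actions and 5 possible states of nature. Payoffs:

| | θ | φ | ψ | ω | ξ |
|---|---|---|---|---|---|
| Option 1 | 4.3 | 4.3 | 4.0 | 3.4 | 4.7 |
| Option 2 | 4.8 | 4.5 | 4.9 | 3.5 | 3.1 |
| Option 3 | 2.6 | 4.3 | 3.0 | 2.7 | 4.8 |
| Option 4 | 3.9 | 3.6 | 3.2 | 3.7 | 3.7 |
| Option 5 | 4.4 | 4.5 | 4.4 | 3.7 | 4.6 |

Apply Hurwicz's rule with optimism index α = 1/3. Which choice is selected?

Option 1: 1/3·4.7 + 2/3·3.4 = 23/6
Option 2: 1/3·4.9 + 2/3·3.1 = 3.7
Option 3: 1/3·4.8 + 2/3·2.6 = 10/3
Option 4: 1/3·3.9 + 2/3·3.2 = 103/30
Option 5: 1/3·4.6 + 2/3·3.7 = 4
Highest Hurwicz score = 4 → Option 5.

Option 5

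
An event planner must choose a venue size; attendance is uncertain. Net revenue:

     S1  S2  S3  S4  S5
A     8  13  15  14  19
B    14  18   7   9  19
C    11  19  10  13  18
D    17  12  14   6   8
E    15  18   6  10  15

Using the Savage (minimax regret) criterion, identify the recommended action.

Column bests: S1=17, S2=19, S3=15, S4=14, S5=19.
A regrets: 9, 6, 0, 0, 0 → max 9
B regrets: 3, 1, 8, 5, 0 → max 8
C regrets: 6, 0, 5, 1, 1 → max 6
D regrets: 0, 7, 1, 8, 11 → max 11
E regrets: 2, 1, 9, 4, 4 → max 9
Smallest max regret = 6 → C.

C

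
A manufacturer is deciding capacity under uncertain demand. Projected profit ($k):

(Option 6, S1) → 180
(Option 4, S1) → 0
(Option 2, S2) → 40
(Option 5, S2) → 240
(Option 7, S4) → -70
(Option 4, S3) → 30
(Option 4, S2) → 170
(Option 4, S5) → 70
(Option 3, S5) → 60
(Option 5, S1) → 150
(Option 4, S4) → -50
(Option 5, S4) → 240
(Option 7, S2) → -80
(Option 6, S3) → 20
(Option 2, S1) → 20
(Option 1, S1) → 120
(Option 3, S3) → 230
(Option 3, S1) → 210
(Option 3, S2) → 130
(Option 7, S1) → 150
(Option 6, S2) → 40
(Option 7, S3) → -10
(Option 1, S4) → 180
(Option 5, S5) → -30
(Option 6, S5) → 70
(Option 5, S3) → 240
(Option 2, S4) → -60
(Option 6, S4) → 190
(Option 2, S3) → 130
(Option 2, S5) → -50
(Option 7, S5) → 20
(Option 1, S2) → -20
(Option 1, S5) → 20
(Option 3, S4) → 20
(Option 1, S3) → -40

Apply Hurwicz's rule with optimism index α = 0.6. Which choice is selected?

Option 1: 0.6·180 + 0.4·(-40) = 92
Option 2: 0.6·130 + 0.4·(-60) = 54
Option 3: 0.6·230 + 0.4·20 = 146
Option 4: 0.6·170 + 0.4·(-50) = 82
Option 5: 0.6·240 + 0.4·(-30) = 132
Option 6: 0.6·190 + 0.4·20 = 122
Option 7: 0.6·150 + 0.4·(-80) = 58
Highest Hurwicz score = 146 → Option 3.

Option 3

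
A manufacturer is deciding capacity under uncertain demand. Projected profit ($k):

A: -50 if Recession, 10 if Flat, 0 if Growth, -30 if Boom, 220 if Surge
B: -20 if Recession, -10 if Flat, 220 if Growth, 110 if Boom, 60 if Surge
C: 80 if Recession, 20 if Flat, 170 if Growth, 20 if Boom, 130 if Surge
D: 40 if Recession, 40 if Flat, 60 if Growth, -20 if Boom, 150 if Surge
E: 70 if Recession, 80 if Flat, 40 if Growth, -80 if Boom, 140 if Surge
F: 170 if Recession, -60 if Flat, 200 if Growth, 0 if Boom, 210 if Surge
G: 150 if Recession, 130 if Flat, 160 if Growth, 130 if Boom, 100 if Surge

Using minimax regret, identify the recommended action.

C

Column bests: Recession=170, Flat=130, Growth=220, Boom=130, Surge=220.
A regrets: 220, 120, 220, 160, 0 → max 220
B regrets: 190, 140, 0, 20, 160 → max 190
C regrets: 90, 110, 50, 110, 90 → max 110
D regrets: 130, 90, 160, 150, 70 → max 160
E regrets: 100, 50, 180, 210, 80 → max 210
F regrets: 0, 190, 20, 130, 10 → max 190
G regrets: 20, 0, 60, 0, 120 → max 120
Smallest max regret = 110 → C.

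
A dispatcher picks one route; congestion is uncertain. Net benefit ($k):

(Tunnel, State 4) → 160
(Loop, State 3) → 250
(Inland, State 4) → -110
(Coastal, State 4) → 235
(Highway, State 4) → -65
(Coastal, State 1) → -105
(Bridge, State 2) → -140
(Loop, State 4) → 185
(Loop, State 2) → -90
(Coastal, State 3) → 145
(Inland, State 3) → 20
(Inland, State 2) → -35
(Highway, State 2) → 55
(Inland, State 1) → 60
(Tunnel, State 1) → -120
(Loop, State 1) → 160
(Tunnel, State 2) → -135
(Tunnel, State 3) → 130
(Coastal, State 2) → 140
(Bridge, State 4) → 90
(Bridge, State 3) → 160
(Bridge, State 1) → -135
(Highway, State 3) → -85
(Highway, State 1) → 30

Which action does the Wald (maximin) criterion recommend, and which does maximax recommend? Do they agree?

maximin → Highway; maximax → Loop (disagree)

Row minima: Loop=-90, Tunnel=-135, Inland=-110, Coastal=-105, Bridge=-140, Highway=-85
Best worst-case = -85 → Highway.
Row maxima: Loop=250, Tunnel=160, Inland=60, Coastal=235, Bridge=160, Highway=55
Best best-case = 250 → Loop.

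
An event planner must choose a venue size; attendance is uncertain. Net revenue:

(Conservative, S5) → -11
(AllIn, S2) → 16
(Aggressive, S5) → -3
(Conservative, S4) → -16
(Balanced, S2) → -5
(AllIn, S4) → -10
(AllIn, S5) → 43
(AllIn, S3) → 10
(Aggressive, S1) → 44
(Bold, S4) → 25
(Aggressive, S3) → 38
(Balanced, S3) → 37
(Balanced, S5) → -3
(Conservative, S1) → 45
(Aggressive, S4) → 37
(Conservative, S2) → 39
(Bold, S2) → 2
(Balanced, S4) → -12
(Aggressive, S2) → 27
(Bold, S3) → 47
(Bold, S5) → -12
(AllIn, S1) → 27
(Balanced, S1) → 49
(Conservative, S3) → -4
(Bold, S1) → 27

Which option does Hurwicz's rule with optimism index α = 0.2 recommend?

Aggressive

Conservative: 0.2·45 + 0.8·(-16) = -3.8
Balanced: 0.2·49 + 0.8·(-12) = 0.2
Aggressive: 0.2·44 + 0.8·(-3) = 6.4
Bold: 0.2·47 + 0.8·(-12) = -0.2
AllIn: 0.2·43 + 0.8·(-10) = 0.6
Highest Hurwicz score = 6.4 → Aggressive.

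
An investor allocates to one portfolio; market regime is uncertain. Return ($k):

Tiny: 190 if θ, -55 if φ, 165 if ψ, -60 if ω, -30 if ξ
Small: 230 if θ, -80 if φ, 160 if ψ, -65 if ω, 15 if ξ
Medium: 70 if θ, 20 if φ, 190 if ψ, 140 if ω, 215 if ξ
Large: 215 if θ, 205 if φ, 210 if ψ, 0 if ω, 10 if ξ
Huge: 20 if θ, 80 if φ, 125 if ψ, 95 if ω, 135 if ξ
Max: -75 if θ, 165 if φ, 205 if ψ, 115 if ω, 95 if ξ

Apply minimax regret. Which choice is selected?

Medium

Column bests: θ=230, φ=205, ψ=210, ω=140, ξ=215.
Tiny regrets: 40, 260, 45, 200, 245 → max 260
Small regrets: 0, 285, 50, 205, 200 → max 285
Medium regrets: 160, 185, 20, 0, 0 → max 185
Large regrets: 15, 0, 0, 140, 205 → max 205
Huge regrets: 210, 125, 85, 45, 80 → max 210
Max regrets: 305, 40, 5, 25, 120 → max 305
Smallest max regret = 185 → Medium.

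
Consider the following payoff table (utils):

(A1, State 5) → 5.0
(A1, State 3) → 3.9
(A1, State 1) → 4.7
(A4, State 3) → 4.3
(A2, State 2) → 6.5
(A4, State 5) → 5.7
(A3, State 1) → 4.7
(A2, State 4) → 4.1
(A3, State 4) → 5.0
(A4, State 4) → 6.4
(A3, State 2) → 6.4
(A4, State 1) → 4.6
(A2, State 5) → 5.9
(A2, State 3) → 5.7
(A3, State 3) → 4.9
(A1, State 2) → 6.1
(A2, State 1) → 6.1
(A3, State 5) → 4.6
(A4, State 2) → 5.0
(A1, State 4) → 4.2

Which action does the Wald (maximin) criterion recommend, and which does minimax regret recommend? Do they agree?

maximin → A3; minimax regret → A3 (agree)

Row minima: A1=3.9, A2=4.1, A3=4.6, A4=4.3
Best worst-case = 4.6 → A3.
Column bests: State 1=6.1, State 2=6.5, State 3=5.7, State 4=6.4, State 5=5.9.
A1 regrets: 1.4, 0.4, 1.8, 2.2, 0.9 → max 2.2
A2 regrets: 0.0, 0.0, 0.0, 2.3, 0.0 → max 2.3
A3 regrets: 1.4, 0.1, 0.8, 1.4, 1.3 → max 1.4
A4 regrets: 1.5, 1.5, 1.4, 0.0, 0.2 → max 1.5
Smallest max regret = 1.4 → A3.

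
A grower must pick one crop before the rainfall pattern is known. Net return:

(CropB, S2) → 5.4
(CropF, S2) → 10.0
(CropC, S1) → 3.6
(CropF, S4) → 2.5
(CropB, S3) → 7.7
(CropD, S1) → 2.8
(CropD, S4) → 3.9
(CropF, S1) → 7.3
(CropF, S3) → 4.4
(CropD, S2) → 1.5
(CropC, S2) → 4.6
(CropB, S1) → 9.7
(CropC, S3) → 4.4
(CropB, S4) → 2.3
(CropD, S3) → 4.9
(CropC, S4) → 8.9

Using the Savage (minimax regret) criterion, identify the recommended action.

CropC

Column bests: S1=9.7, S2=10.0, S3=7.7, S4=8.9.
CropF regrets: 2.4, 0.0, 3.3, 6.4 → max 6.4
CropB regrets: 0.0, 4.6, 0.0, 6.6 → max 6.6
CropC regrets: 6.1, 5.4, 3.3, 0.0 → max 6.1
CropD regrets: 6.9, 8.5, 2.8, 5.0 → max 8.5
Smallest max regret = 6.1 → CropC.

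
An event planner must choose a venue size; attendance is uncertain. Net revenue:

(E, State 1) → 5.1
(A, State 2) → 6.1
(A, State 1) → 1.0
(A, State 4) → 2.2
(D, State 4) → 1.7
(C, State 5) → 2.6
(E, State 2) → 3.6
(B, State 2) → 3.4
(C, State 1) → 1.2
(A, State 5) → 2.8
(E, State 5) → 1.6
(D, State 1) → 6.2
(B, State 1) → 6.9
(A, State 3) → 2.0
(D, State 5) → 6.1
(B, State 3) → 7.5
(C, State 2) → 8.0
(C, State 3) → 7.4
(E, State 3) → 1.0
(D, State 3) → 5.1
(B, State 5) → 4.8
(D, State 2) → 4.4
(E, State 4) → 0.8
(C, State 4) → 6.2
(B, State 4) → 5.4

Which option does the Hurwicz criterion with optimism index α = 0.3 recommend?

A: 0.3·6.1 + 0.7·1.0 = 2.53
B: 0.3·7.5 + 0.7·3.4 = 4.63
C: 0.3·8.0 + 0.7·1.2 = 3.24
D: 0.3·6.2 + 0.7·1.7 = 3.05
E: 0.3·5.1 + 0.7·0.8 = 2.09
Highest Hurwicz score = 4.63 → B.

B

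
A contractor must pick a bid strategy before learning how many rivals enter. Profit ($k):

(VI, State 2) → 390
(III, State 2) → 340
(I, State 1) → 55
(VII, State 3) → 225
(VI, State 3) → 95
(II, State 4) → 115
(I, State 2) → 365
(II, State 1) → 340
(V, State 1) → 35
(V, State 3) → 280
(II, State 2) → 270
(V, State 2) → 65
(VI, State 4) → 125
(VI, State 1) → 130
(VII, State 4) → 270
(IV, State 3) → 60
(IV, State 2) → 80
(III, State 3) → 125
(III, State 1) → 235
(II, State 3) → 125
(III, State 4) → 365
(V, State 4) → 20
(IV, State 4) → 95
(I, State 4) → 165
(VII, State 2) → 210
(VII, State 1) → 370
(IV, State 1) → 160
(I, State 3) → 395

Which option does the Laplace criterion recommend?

Row averages: I=245, II=212.5, III=266.25, IV=98.75, V=100, VI=185, VII=268.75
Highest average = 268.75 → VII.

VII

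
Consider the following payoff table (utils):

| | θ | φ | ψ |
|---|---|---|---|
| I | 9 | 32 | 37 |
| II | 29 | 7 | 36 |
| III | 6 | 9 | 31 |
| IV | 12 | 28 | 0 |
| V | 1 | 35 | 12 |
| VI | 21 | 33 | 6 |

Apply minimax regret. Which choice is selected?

I

Column bests: θ=29, φ=35, ψ=37.
I regrets: 20, 3, 0 → max 20
II regrets: 0, 28, 1 → max 28
III regrets: 23, 26, 6 → max 26
IV regrets: 17, 7, 37 → max 37
V regrets: 28, 0, 25 → max 28
VI regrets: 8, 2, 31 → max 31
Smallest max regret = 20 → I.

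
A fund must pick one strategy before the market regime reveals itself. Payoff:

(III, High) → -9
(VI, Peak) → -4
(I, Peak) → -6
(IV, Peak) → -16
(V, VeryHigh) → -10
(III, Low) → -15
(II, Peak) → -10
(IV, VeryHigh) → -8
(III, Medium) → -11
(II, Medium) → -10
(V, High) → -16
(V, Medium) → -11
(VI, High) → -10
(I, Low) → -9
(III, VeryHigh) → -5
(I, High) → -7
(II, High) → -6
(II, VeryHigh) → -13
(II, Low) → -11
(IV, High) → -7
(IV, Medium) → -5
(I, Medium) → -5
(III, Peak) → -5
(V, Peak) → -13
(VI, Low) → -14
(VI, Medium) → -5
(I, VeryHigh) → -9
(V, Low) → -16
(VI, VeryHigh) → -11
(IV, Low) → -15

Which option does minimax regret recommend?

Column bests: Low=-9, Medium=-5, High=-6, VeryHigh=-5, Peak=-4.
I regrets: 0, 0, 1, 4, 2 → max 4
II regrets: 2, 5, 0, 8, 6 → max 8
III regrets: 6, 6, 3, 0, 1 → max 6
IV regrets: 6, 0, 1, 3, 12 → max 12
V regrets: 7, 6, 10, 5, 9 → max 10
VI regrets: 5, 0, 4, 6, 0 → max 6
Smallest max regret = 4 → I.

I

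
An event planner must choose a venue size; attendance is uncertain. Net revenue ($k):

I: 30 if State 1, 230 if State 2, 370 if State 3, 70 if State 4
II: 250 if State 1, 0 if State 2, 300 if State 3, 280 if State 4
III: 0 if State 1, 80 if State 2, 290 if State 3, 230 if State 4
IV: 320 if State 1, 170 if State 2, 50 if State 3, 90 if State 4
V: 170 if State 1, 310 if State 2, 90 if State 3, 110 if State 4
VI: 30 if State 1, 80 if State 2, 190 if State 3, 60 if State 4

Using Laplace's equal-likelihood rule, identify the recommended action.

Row averages: I=175, II=207.5, III=150, IV=157.5, V=170, VI=90
Highest average = 207.5 → II.

II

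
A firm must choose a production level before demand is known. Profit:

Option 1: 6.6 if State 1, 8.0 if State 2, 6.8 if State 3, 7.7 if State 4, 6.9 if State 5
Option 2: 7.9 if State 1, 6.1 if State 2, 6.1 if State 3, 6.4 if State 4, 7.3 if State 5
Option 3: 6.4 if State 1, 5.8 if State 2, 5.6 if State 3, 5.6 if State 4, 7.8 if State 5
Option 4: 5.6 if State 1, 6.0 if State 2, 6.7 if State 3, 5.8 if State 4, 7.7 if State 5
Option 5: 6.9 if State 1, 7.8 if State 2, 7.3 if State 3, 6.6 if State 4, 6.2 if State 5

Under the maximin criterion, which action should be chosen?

Row minima: Option 1=6.6, Option 2=6.1, Option 3=5.6, Option 4=5.6, Option 5=6.2
Best worst-case = 6.6 → Option 1.

Option 1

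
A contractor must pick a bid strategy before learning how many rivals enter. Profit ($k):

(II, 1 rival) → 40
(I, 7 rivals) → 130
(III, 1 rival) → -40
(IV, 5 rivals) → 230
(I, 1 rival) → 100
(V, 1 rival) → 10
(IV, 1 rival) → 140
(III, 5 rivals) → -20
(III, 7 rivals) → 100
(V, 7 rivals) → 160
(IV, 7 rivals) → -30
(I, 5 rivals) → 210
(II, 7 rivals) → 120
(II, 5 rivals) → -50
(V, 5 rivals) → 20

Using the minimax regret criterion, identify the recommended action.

Column bests: 1 rival=140, 5 rivals=230, 7 rivals=160.
I regrets: 40, 20, 30 → max 40
II regrets: 100, 280, 40 → max 280
III regrets: 180, 250, 60 → max 250
IV regrets: 0, 0, 190 → max 190
V regrets: 130, 210, 0 → max 210
Smallest max regret = 40 → I.

I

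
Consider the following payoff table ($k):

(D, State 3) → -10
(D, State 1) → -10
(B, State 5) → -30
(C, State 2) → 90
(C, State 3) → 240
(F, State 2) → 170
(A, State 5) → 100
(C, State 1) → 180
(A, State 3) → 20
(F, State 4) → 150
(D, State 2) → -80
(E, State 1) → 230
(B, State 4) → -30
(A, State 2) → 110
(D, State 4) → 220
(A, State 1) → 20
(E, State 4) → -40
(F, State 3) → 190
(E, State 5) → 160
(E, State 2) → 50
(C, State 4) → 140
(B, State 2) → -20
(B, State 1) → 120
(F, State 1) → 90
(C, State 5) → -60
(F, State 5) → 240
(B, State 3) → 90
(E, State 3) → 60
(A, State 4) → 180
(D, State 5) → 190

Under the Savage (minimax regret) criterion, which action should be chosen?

Column bests: State 1=230, State 2=170, State 3=240, State 4=220, State 5=240.
A regrets: 210, 60, 220, 40, 140 → max 220
B regrets: 110, 190, 150, 250, 270 → max 270
C regrets: 50, 80, 0, 80, 300 → max 300
D regrets: 240, 250, 250, 0, 50 → max 250
E regrets: 0, 120, 180, 260, 80 → max 260
F regrets: 140, 0, 50, 70, 0 → max 140
Smallest max regret = 140 → F.

F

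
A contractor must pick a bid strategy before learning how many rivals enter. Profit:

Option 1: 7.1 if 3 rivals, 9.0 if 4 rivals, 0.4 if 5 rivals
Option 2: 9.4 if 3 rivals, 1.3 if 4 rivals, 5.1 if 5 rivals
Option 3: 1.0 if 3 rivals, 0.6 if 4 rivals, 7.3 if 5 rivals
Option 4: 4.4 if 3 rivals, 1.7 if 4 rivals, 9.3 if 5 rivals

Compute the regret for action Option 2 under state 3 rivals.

0.0

Best payoff under 3 rivals is 9.4.
Regret = 9.4 − 9.4 = 0.0.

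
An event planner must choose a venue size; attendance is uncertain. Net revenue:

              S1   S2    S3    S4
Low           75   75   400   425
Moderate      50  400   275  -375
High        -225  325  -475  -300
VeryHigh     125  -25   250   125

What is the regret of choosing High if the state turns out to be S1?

Best payoff under S1 is 125.
Regret = 125 − (-225) = 350.

350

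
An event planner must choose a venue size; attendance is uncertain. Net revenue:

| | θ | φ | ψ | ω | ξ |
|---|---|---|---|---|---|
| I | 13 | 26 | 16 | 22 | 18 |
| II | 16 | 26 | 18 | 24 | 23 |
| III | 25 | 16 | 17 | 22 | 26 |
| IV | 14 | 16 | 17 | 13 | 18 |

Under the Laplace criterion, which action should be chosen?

II

Row averages: I=19, II=21.4, III=21.2, IV=15.6
Highest average = 21.4 → II.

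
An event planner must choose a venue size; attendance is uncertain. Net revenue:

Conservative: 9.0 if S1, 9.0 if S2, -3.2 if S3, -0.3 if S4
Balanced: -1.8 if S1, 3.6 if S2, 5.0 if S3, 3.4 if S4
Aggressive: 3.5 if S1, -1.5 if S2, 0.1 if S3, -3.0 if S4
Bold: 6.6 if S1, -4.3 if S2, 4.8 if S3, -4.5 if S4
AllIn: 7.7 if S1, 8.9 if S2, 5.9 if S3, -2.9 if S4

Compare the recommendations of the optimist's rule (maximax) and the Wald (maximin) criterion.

Row maxima: Conservative=9.0, Balanced=5.0, Aggressive=3.5, Bold=6.6, AllIn=8.9
Best best-case = 9.0 → Conservative.
Row minima: Conservative=-3.2, Balanced=-1.8, Aggressive=-3.0, Bold=-4.5, AllIn=-2.9
Best worst-case = -1.8 → Balanced.

maximax → Conservative; maximin → Balanced (disagree)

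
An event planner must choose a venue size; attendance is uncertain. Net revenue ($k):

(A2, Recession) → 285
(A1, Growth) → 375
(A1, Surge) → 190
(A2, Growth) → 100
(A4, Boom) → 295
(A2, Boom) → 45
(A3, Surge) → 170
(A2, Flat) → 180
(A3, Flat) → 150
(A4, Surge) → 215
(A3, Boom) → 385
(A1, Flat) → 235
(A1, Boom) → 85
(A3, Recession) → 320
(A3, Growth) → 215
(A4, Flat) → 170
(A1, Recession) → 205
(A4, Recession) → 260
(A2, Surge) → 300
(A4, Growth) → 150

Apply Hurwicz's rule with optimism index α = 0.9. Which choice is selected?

A3

A1: 0.9·375 + 0.1·85 = 346
A2: 0.9·300 + 0.1·45 = 274.5
A3: 0.9·385 + 0.1·150 = 361.5
A4: 0.9·295 + 0.1·150 = 280.5
Highest Hurwicz score = 361.5 → A3.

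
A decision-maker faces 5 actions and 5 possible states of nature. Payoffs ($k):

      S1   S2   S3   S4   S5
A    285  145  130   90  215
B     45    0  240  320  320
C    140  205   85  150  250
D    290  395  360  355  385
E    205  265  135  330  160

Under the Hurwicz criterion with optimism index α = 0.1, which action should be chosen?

A: 0.1·285 + 0.9·90 = 109.5
B: 0.1·320 + 0.9·0 = 32
C: 0.1·250 + 0.9·85 = 101.5
D: 0.1·395 + 0.9·290 = 300.5
E: 0.1·330 + 0.9·135 = 154.5
Highest Hurwicz score = 300.5 → D.

D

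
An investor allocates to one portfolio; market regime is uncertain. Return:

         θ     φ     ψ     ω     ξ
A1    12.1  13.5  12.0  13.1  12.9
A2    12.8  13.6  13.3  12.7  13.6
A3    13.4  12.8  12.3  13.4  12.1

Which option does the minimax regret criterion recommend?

Column bests: θ=13.4, φ=13.6, ψ=13.3, ω=13.4, ξ=13.6.
A1 regrets: 1.3, 0.1, 1.3, 0.3, 0.7 → max 1.3
A2 regrets: 0.6, 0.0, 0.0, 0.7, 0.0 → max 0.7
A3 regrets: 0.0, 0.8, 1.0, 0.0, 1.5 → max 1.5
Smallest max regret = 0.7 → A2.

A2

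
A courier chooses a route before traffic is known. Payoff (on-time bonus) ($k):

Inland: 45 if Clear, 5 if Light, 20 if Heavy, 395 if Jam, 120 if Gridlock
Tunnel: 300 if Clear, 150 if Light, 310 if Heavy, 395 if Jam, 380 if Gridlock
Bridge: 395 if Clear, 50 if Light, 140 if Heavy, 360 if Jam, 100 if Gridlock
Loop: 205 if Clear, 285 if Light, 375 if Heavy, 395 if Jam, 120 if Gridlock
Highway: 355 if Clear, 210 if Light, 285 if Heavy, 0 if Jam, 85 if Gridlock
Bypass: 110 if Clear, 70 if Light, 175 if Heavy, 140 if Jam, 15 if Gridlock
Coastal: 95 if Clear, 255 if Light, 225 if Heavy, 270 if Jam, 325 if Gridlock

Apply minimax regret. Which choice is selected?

Tunnel

Column bests: Clear=395, Light=285, Heavy=375, Jam=395, Gridlock=380.
Inland regrets: 350, 280, 355, 0, 260 → max 355
Tunnel regrets: 95, 135, 65, 0, 0 → max 135
Bridge regrets: 0, 235, 235, 35, 280 → max 280
Loop regrets: 190, 0, 0, 0, 260 → max 260
Highway regrets: 40, 75, 90, 395, 295 → max 395
Bypass regrets: 285, 215, 200, 255, 365 → max 365
Coastal regrets: 300, 30, 150, 125, 55 → max 300
Smallest max regret = 135 → Tunnel.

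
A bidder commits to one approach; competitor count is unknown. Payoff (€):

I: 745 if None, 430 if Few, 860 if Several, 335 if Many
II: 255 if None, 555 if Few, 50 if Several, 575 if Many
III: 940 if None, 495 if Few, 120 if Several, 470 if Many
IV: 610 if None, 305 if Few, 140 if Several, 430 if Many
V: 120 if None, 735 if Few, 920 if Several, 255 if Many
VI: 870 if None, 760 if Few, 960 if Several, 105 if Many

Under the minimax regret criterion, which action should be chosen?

I

Column bests: None=940, Few=760, Several=960, Many=575.
I regrets: 195, 330, 100, 240 → max 330
II regrets: 685, 205, 910, 0 → max 910
III regrets: 0, 265, 840, 105 → max 840
IV regrets: 330, 455, 820, 145 → max 820
V regrets: 820, 25, 40, 320 → max 820
VI regrets: 70, 0, 0, 470 → max 470
Smallest max regret = 330 → I.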